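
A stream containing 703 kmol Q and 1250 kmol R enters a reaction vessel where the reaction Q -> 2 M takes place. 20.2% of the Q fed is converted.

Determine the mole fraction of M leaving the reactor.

Q reacted = 0.202 × 703 = 142 kmol; ν_Q = −1, so ξ = 142/1 = 142 kmol.
Outlet amounts (n = n₀ + ν ξ):
  Q: 703 − 1(142) = 561
  M: 0 + 2(142) = 284
  R: 1250 (inert)
Total out = 2095 kmol; y_M = 284 / 2095 = 0.1356.

0.136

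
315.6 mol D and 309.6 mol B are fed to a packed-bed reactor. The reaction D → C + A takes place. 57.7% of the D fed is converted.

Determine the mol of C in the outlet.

D reacted = 0.577 × 315.6 = 182.1 mol; ν_D = −1, so ξ = 182.1/1 = 182.1 mol.
Outlet amounts (n = n₀ + ν ξ):
  D: 315.6 − 1(182.1) = 133.5
  C: 0 + 1(182.1) = 182.1
  A: 0 + 1(182.1) = 182.1
  B: 309.6 (inert)

182 mol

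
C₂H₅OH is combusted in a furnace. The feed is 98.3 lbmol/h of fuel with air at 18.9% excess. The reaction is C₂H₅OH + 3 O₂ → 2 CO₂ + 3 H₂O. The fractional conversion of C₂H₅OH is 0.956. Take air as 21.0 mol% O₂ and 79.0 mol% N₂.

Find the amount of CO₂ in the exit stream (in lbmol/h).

Stoichiometric O₂ = 3 × 98.3 = 294.9 lbmol/h; O₂ fed = 294.9 × 1.189 = 350.6 lbmol/h.
N₂ fed = 350.6 × 79/21 = 1319 lbmol/h.
Fuel reacted = 0.956 × 98.3 → ξ = 93.97 lbmol/h.
Outlet (n = n₀ + ν ξ):
  C₂H₅OH: 98.3 − 1(93.97) = 4.325
  O₂: 350.6 − 3(93.97) = 68.71
  N₂: 1319 (inert)
  CO₂: 0 + 2(93.97) = 187.9
  H₂O: 0 + 3(93.97) = 281.9

188 lbmol/h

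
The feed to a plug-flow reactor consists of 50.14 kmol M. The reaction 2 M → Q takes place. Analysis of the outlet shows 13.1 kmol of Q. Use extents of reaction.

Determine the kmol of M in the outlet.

For Q: n = n₀ + 1ξ → 13.1 = 0 + 1ξ, giving ξ = 13.1 kmol.
Outlet amounts (n = n₀ + ν ξ):
  M: 50.14 − 2(13.1) = 23.94
  Q: 0 + 1(13.1) = 13.1

23.9 kmol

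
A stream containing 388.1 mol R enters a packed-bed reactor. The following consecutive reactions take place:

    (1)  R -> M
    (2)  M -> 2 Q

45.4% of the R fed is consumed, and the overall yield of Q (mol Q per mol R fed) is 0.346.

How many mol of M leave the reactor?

Conversion of R: R consumed = 1ξ₁ = 0.454 × 388.1 → ξ₁ = 176.2 mol.
Yield of Q: 2ξ₂ / 388.1 = 0.346 → ξ₂ = 67.14 mol.
Outlet amounts (n = n₀ + Σ ν·ξ):
  R: 388.1 − 1(176.2) = 211.9
  M: 0 + 1(176.2) − 1(67.14) = 109.1
  Q: 0 + 2(67.14) = 134.3

109 mol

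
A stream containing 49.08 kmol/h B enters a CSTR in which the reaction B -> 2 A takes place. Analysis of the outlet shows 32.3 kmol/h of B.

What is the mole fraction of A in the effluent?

For B: n = n₀ − 1ξ → 32.3 = 49.08 − 1ξ, giving ξ = 16.78 kmol/h.
Outlet amounts (n = n₀ + ν ξ):
  B: 49.08 − 1(16.78) = 32.3
  A: 0 + 2(16.78) = 33.56
Total out = 65.86 kmol/h; y_A = 33.56 / 65.86 = 0.5096.

0.51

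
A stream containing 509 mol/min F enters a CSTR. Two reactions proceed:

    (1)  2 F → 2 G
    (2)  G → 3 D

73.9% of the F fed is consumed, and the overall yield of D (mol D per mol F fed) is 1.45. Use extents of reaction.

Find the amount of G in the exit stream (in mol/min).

Conversion of F: F consumed = 2ξ₁ = 0.739 × 509 → ξ₁ = 188.1 mol/min.
Yield of D: 3ξ₂ / 509 = 1.45 → ξ₂ = 246 mol/min.
Outlet amounts (n = n₀ + Σ ν·ξ):
  F: 509 − 2(188.1) = 132.8
  G: 0 + 2(188.1) − 1(246) = 130.1
  D: 0 + 3(246) = 738

130 mol/min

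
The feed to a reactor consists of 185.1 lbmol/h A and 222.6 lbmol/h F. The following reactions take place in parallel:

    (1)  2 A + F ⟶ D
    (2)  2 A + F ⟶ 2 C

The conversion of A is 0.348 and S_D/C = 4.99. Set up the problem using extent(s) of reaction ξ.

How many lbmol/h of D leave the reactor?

Conversion of A: A consumed = 0.348 × 185.1 = 64.41 lbmol/h = 2ξ₁ + 2ξ₂.
Selectivity: 1ξ₁ / (2ξ₂) = 4.99 → ξ₁ = 9.98 ξ₂.
Substitute: (2·9.98 + 2) ξ₂ = 64.41 → ξ₂ = 2.933 lbmol/h, ξ₁ = 29.27 lbmol/h.
Outlet amounts (n = n₀ + Σ ν·ξ):
  A: 185.1 − 2(29.27) − 2(2.933) = 120.7
  F: 222.6 − 1(29.27) − 1(2.933) = 190.4
  D: 0 + 1(29.27) = 29.27
  C: 0 + 2(2.933) = 5.867

29.3 lbmol/h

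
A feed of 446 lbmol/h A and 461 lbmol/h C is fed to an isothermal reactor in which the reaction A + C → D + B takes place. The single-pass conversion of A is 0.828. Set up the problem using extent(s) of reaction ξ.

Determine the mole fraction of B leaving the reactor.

A reacted = 0.828 × 446 = 369.3 lbmol/h; ν_A = −1, so ξ = 369.3/1 = 369.3 lbmol/h.
Outlet amounts (n = n₀ + ν ξ):
  A: 446 − 1(369.3) = 76.71
  C: 461 − 1(369.3) = 91.71
  D: 0 + 1(369.3) = 369.3
  B: 0 + 1(369.3) = 369.3
Total out = 907 lbmol/h; y_B = 369.3 / 907 = 0.4072.

0.407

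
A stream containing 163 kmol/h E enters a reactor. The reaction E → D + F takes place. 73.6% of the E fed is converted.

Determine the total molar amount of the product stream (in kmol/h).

E reacted = 0.736 × 163 = 120 kmol/h; ν_E = −1, so ξ = 120/1 = 120 kmol/h.
Outlet amounts (n = n₀ + ν ξ):
  E: 163 − 1(120) = 43.03
  D: 0 + 1(120) = 120
  F: 0 + 1(120) = 120
Total out = 43.03 + 120 + 120 = 283 kmol/h.

283 kmol/h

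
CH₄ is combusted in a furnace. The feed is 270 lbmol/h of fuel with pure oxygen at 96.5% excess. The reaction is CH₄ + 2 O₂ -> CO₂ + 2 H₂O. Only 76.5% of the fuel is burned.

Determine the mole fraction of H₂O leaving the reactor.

0.31

Stoichiometric O₂ = 2 × 270 = 540 lbmol/h; O₂ fed = 540 × 1.965 = 1061 lbmol/h.
Fuel reacted = 0.765 × 270 → ξ = 206.6 lbmol/h.
Outlet (n = n₀ + ν ξ):
  CH₄: 270 − 1(206.6) = 63.45
  O₂: 1061 − 2(206.6) = 648
  CO₂: 0 + 1(206.6) = 206.6
  H₂O: 0 + 2(206.6) = 413.1
Total out = 1331 lbmol/h; y_H₂O = 413.1 / 1331 = 0.3103.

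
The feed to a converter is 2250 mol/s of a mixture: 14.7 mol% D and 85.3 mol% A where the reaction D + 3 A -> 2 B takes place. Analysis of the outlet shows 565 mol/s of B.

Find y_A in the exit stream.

For B: n = n₀ + 2ξ → 565 = 0 + 2ξ, giving ξ = 282.5 mol/s.
Outlet amounts (n = n₀ + ν ξ):
  D: 330.8 − 1(282.5) = 48.25
  A: 1919 − 3(282.5) = 1072
  B: 0 + 2(282.5) = 565
Total out = 1685 mol/s; y_A = 1072 / 1685 = 0.6361.

0.636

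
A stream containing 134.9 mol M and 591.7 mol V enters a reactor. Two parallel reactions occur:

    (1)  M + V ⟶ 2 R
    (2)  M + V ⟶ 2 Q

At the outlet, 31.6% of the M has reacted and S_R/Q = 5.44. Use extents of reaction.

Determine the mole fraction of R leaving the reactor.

Conversion of M: M consumed = 0.316 × 134.9 = 42.63 mol = 1ξ₁ + 1ξ₂.
Selectivity: 2ξ₁ / (2ξ₂) = 5.44 → ξ₁ = 5.44 ξ₂.
Substitute: (1·5.44 + 1) ξ₂ = 42.63 → ξ₂ = 6.619 mol, ξ₁ = 36.01 mol.
Outlet amounts (n = n₀ + Σ ν·ξ):
  M: 134.9 − 1(36.01) − 1(6.619) = 92.27
  V: 591.7 − 1(36.01) − 1(6.619) = 549.1
  R: 0 + 2(36.01) = 72.02
  Q: 0 + 2(6.619) = 13.24
Total out = 726.6 mol; y_R = 72.02 / 726.6 = 0.09912.

0.0991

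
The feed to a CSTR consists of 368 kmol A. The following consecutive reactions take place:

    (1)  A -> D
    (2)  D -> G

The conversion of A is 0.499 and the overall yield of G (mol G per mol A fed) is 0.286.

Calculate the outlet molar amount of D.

Conversion of A: A consumed = 1ξ₁ = 0.499 × 368 → ξ₁ = 183.6 kmol.
Yield of G: 1ξ₂ / 368 = 0.286 → ξ₂ = 105.2 kmol.
Outlet amounts (n = n₀ + Σ ν·ξ):
  A: 368 − 1(183.6) = 184.4
  D: 0 + 1(183.6) − 1(105.2) = 78.38
  G: 0 + 1(105.2) = 105.2

78.4 kmol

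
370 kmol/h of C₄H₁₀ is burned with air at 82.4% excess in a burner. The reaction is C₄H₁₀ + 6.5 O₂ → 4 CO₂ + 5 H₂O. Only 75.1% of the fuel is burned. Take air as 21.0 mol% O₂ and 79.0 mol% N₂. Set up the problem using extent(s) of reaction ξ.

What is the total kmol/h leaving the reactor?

21700 kmol/h

Stoichiometric O₂ = 6.5 × 370 = 2405 kmol/h; O₂ fed = 2405 × 1.824 = 4387 kmol/h.
N₂ fed = 4387 × 79/21 = 16500 kmol/h.
Fuel reacted = 0.751 × 370 → ξ = 277.9 kmol/h.
Outlet (n = n₀ + ν ξ):
  C₄H₁₀: 370 − 1(277.9) = 92.13
  O₂: 4387 − 6.5(277.9) = 2581
  N₂: 16500 (inert)
  CO₂: 0 + 4(277.9) = 1111
  H₂O: 0 + 5(277.9) = 1389
Total out = 92.13 + 2581 + 16500 + 1111 + 1389 = 21680 kmol/h.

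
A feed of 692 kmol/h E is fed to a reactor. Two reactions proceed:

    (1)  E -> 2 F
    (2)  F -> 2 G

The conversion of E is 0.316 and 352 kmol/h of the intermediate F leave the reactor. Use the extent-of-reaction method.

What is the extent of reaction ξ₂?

ξ₂ = 85.3 kmol/h

Conversion of E: E consumed = 1ξ₁ = 0.316 × 692 → ξ₁ = 218.7 kmol/h.
F balance: n_F = 0 + 2ξ₁ − 1ξ₂ = 352 → ξ₂ = (2·218.7 − 352)/1 = 85.34 kmol/h.
Outlet amounts (n = n₀ + Σ ν·ξ):
  E: 692 − 1(218.7) = 473.3
  F: 0 + 2(218.7) − 1(85.34) = 352
  G: 0 + 2(85.34) = 170.7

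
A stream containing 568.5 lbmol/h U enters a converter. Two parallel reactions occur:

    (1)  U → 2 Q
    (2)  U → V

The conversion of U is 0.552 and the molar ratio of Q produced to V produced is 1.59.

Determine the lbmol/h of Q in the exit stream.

278 lbmol/h

Conversion of U: U consumed = 0.552 × 568.5 = 313.8 lbmol/h = 1ξ₁ + 1ξ₂.
Selectivity: 2ξ₁ / (1ξ₂) = 1.59 → ξ₁ = 0.795 ξ₂.
Substitute: (1·0.795 + 1) ξ₂ = 313.8 → ξ₂ = 174.8 lbmol/h, ξ₁ = 139 lbmol/h.
Outlet amounts (n = n₀ + Σ ν·ξ):
  U: 568.5 − 1(139) − 1(174.8) = 254.7
  Q: 0 + 2(139) = 278
  V: 0 + 1(174.8) = 174.8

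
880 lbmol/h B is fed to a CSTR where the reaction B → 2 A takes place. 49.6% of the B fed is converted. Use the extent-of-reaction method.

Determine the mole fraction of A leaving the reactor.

0.663

B reacted = 0.496 × 880 = 436.5 lbmol/h; ν_B = −1, so ξ = 436.5/1 = 436.5 lbmol/h.
Outlet amounts (n = n₀ + ν ξ):
  B: 880 − 1(436.5) = 443.5
  A: 0 + 2(436.5) = 873
Total out = 1316 lbmol/h; y_A = 873 / 1316 = 0.6631.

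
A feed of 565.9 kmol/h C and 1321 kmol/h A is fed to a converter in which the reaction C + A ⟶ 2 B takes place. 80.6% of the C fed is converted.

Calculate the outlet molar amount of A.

C reacted = 0.806 × 565.9 = 456.1 kmol/h; ν_C = −1, so ξ = 456.1/1 = 456.1 kmol/h.
Outlet amounts (n = n₀ + ν ξ):
  C: 565.9 − 1(456.1) = 109.8
  A: 1321 − 1(456.1) = 864.9
  B: 0 + 2(456.1) = 912.2

865 kmol/h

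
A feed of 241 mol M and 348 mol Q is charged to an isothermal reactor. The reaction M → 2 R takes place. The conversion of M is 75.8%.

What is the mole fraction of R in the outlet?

0.473

M reacted = 0.758 × 241 = 182.7 mol; ν_M = −1, so ξ = 182.7/1 = 182.7 mol.
Outlet amounts (n = n₀ + ν ξ):
  M: 241 − 1(182.7) = 58.32
  R: 0 + 2(182.7) = 365.4
  Q: 348 (inert)
Total out = 771.7 mol; y_R = 365.4 / 771.7 = 0.4735.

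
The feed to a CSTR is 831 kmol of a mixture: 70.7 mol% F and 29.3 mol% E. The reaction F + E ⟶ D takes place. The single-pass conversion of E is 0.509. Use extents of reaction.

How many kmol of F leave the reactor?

E reacted = 0.509 × 243.5 = 123.9 kmol; ν_E = −1, so ξ = 123.9/1 = 123.9 kmol.
Outlet amounts (n = n₀ + ν ξ):
  F: 587.5 − 1(123.9) = 463.6
  E: 243.5 − 1(123.9) = 119.6
  D: 0 + 1(123.9) = 123.9

464 kmol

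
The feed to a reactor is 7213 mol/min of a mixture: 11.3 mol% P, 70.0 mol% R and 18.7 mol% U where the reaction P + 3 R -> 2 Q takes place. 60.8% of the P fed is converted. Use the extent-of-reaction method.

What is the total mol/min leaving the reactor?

6220 mol/min

P reacted = 0.608 × 815.1 = 495.6 mol/min; ν_P = −1, so ξ = 495.6/1 = 495.6 mol/min.
Outlet amounts (n = n₀ + ν ξ):
  P: 815.1 − 1(495.6) = 319.5
  R: 5049 − 3(495.6) = 3562
  Q: 0 + 2(495.6) = 991.1
  U: 1349 (inert)
Total out = 319.5 + 3562 + 991.1 + 1349 = 6222 mol/min.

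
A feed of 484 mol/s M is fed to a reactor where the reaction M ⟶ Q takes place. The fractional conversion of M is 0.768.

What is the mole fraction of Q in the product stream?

M reacted = 0.768 × 484 = 371.7 mol/s; ν_M = −1, so ξ = 371.7/1 = 371.7 mol/s.
Outlet amounts (n = n₀ + ν ξ):
  M: 484 − 1(371.7) = 112.3
  Q: 0 + 1(371.7) = 371.7
Total out = 484 mol/s; y_Q = 371.7 / 484 = 0.768.

0.768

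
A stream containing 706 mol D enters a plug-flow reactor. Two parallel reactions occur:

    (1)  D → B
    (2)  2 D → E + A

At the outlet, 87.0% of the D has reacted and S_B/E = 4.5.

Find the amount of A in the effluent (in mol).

94.5 mol

Conversion of D: D consumed = 0.87 × 706 = 614.2 mol = 1ξ₁ + 2ξ₂.
Selectivity: 1ξ₁ / (1ξ₂) = 4.5 → ξ₁ = 4.5 ξ₂.
Substitute: (1·4.5 + 2) ξ₂ = 614.2 → ξ₂ = 94.5 mol, ξ₁ = 425.2 mol.
Outlet amounts (n = n₀ + Σ ν·ξ):
  D: 706 − 1(425.2) − 2(94.5) = 91.78
  B: 0 + 1(425.2) = 425.2
  E: 0 + 1(94.5) = 94.5
  A: 0 + 1(94.5) = 94.5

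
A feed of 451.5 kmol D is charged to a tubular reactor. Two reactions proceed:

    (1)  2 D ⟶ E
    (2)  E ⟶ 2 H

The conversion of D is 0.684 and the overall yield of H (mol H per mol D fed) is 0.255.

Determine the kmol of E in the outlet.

96.8 kmol

Conversion of D: D consumed = 2ξ₁ = 0.684 × 451.5 → ξ₁ = 154.4 kmol.
Yield of H: 2ξ₂ / 451.5 = 0.255 → ξ₂ = 57.57 kmol.
Outlet amounts (n = n₀ + Σ ν·ξ):
  D: 451.5 − 2(154.4) = 142.7
  E: 0 + 1(154.4) − 1(57.57) = 96.85
  H: 0 + 2(57.57) = 115.1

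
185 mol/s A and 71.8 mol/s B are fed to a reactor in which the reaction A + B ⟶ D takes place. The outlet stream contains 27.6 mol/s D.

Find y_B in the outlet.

0.193

For D: n = n₀ + 1ξ → 27.6 = 0 + 1ξ, giving ξ = 27.6 mol/s.
Outlet amounts (n = n₀ + ν ξ):
  A: 185 − 1(27.6) = 157.4
  B: 71.8 − 1(27.6) = 44.2
  D: 0 + 1(27.6) = 27.6
Total out = 229.2 mol/s; y_B = 44.2 / 229.2 = 0.1928.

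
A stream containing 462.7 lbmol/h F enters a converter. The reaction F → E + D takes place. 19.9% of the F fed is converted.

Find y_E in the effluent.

F reacted = 0.199 × 462.7 = 92.08 lbmol/h; ν_F = −1, so ξ = 92.08/1 = 92.08 lbmol/h.
Outlet amounts (n = n₀ + ν ξ):
  F: 462.7 − 1(92.08) = 370.6
  E: 0 + 1(92.08) = 92.08
  D: 0 + 1(92.08) = 92.08
Total out = 554.8 lbmol/h; y_E = 92.08 / 554.8 = 0.166.

0.166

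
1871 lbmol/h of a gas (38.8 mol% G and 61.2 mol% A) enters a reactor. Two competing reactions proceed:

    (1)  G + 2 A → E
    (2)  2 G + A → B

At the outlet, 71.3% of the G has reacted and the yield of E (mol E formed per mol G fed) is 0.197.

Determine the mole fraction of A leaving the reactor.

Yield of E: 1ξ₁ / 725.9 = 0.197 → ξ₁ = 143 lbmol/h.
Conversion of G: 1ξ₁ + 2ξ₂ = 0.713 × 725.9 = 517.6 → ξ₂ = 187.3 lbmol/h.
Outlet amounts (n = n₀ + Σ ν·ξ):
  G: 725.9 − 1(143) − 2(187.3) = 208.3
  A: 1145 − 2(143) − 1(187.3) = 671.7
  E: 0 + 1(143) = 143
  B: 0 + 1(187.3) = 187.3
Total out = 1210 lbmol/h; y_A = 671.7 / 1210 = 0.555.

0.555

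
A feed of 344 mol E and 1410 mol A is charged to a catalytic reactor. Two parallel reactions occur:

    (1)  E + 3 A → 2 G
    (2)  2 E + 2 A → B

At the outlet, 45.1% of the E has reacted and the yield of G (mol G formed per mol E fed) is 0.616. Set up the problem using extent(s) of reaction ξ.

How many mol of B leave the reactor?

Yield of G: 2ξ₁ / 344 = 0.616 → ξ₁ = 106 mol.
Conversion of E: 1ξ₁ + 2ξ₂ = 0.451 × 344 = 155.1 → ξ₂ = 24.6 mol.
Outlet amounts (n = n₀ + Σ ν·ξ):
  E: 344 − 1(106) − 2(24.6) = 188.9
  A: 1410 − 3(106) − 2(24.6) = 1043
  G: 0 + 2(106) = 211.9
  B: 0 + 1(24.6) = 24.6

24.6 mol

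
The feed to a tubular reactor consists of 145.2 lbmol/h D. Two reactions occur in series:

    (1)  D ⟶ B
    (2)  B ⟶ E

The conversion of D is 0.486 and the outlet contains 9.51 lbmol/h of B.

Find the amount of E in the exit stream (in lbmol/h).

61.1 lbmol/h

Conversion of D: D consumed = 1ξ₁ = 0.486 × 145.2 → ξ₁ = 70.57 lbmol/h.
B balance: n_B = 0 + 1ξ₁ − 1ξ₂ = 9.51 → ξ₂ = (1·70.57 − 9.51)/1 = 61.06 lbmol/h.
Outlet amounts (n = n₀ + Σ ν·ξ):
  D: 145.2 − 1(70.57) = 74.63
  B: 0 + 1(70.57) − 1(61.06) = 9.51
  E: 0 + 1(61.06) = 61.06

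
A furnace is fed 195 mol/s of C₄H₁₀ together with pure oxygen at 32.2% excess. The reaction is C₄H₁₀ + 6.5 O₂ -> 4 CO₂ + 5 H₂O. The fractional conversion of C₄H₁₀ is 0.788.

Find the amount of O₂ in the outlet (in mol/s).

Stoichiometric O₂ = 6.5 × 195 = 1268 mol/s; O₂ fed = 1268 × 1.322 = 1676 mol/s.
Fuel reacted = 0.788 × 195 → ξ = 153.7 mol/s.
Outlet (n = n₀ + ν ξ):
  C₄H₁₀: 195 − 1(153.7) = 41.34
  O₂: 1676 − 6.5(153.7) = 676.8
  CO₂: 0 + 4(153.7) = 614.6
  H₂O: 0 + 5(153.7) = 768.3

677 mol/s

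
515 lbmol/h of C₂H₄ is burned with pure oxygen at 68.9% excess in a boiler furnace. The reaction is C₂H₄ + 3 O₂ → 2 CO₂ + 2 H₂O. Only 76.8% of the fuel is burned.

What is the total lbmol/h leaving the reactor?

Stoichiometric O₂ = 3 × 515 = 1545 lbmol/h; O₂ fed = 1545 × 1.689 = 2610 lbmol/h.
Fuel reacted = 0.768 × 515 → ξ = 395.5 lbmol/h.
Outlet (n = n₀ + ν ξ):
  C₂H₄: 515 − 1(395.5) = 119.5
  O₂: 2610 − 3(395.5) = 1423
  CO₂: 0 + 2(395.5) = 791
  H₂O: 0 + 2(395.5) = 791
Total out = 119.5 + 1423 + 791 + 791 = 3125 lbmol/h.

3120 lbmol/h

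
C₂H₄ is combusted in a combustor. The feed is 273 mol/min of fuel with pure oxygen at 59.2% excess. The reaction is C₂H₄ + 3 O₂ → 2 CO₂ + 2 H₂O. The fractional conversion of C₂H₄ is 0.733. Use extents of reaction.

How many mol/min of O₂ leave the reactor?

Stoichiometric O₂ = 3 × 273 = 819 mol/min; O₂ fed = 819 × 1.592 = 1304 mol/min.
Fuel reacted = 0.733 × 273 → ξ = 200.1 mol/min.
Outlet (n = n₀ + ν ξ):
  C₂H₄: 273 − 1(200.1) = 72.89
  O₂: 1304 − 3(200.1) = 703.5
  CO₂: 0 + 2(200.1) = 400.2
  H₂O: 0 + 2(200.1) = 400.2

704 mol/min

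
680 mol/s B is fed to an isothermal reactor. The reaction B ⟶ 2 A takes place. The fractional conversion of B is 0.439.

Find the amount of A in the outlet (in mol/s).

597 mol/s

B reacted = 0.439 × 680 = 298.5 mol/s; ν_B = −1, so ξ = 298.5/1 = 298.5 mol/s.
Outlet amounts (n = n₀ + ν ξ):
  B: 680 − 1(298.5) = 381.5
  A: 0 + 2(298.5) = 597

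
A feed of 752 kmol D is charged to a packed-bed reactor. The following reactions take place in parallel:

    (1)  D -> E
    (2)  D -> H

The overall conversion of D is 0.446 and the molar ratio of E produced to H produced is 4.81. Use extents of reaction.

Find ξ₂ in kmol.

ξ₂ = 57.7 kmol

Conversion of D: D consumed = 0.446 × 752 = 335.4 kmol = 1ξ₁ + 1ξ₂.
Selectivity: 1ξ₁ / (1ξ₂) = 4.81 → ξ₁ = 4.81 ξ₂.
Substitute: (1·4.81 + 1) ξ₂ = 335.4 → ξ₂ = 57.73 kmol, ξ₁ = 277.7 kmol.
Outlet amounts (n = n₀ + Σ ν·ξ):
  D: 752 − 1(277.7) − 1(57.73) = 416.6
  E: 0 + 1(277.7) = 277.7
  H: 0 + 1(57.73) = 57.73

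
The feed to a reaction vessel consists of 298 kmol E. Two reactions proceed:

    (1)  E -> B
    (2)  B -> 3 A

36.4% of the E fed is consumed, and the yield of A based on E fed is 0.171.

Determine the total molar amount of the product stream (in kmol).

Conversion of E: E consumed = 1ξ₁ = 0.364 × 298 → ξ₁ = 108.5 kmol.
Yield of A: 3ξ₂ / 298 = 0.171 → ξ₂ = 16.99 kmol.
Outlet amounts (n = n₀ + Σ ν·ξ):
  E: 298 − 1(108.5) = 189.5
  B: 0 + 1(108.5) − 1(16.99) = 91.49
  A: 0 + 3(16.99) = 50.96
Total out = 189.5 + 91.49 + 50.96 = 332 kmol.

332 kmol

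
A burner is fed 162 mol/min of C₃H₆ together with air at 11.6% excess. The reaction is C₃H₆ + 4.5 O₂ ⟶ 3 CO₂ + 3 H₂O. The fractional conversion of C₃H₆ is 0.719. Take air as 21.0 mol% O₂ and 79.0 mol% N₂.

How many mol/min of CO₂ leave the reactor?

349 mol/min

Stoichiometric O₂ = 4.5 × 162 = 729 mol/min; O₂ fed = 729 × 1.116 = 813.6 mol/min.
N₂ fed = 813.6 × 79/21 = 3061 mol/min.
Fuel reacted = 0.719 × 162 → ξ = 116.5 mol/min.
Outlet (n = n₀ + ν ξ):
  C₃H₆: 162 − 1(116.5) = 45.52
  O₂: 813.6 − 4.5(116.5) = 289.4
  N₂: 3061 (inert)
  CO₂: 0 + 3(116.5) = 349.4
  H₂O: 0 + 3(116.5) = 349.4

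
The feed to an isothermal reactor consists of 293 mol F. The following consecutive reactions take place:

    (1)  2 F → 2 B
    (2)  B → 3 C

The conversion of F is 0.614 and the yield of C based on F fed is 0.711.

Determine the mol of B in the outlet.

110 mol

Conversion of F: F consumed = 2ξ₁ = 0.614 × 293 → ξ₁ = 89.95 mol.
Yield of C: 3ξ₂ / 293 = 0.711 → ξ₂ = 69.44 mol.
Outlet amounts (n = n₀ + Σ ν·ξ):
  F: 293 − 2(89.95) = 113.1
  B: 0 + 2(89.95) − 1(69.44) = 110.5
  C: 0 + 3(69.44) = 208.3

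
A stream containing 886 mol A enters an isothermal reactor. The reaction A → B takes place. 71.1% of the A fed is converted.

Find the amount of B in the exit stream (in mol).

630 mol

A reacted = 0.711 × 886 = 629.9 mol; ν_A = −1, so ξ = 629.9/1 = 629.9 mol.
Outlet amounts (n = n₀ + ν ξ):
  A: 886 − 1(629.9) = 256.1
  B: 0 + 1(629.9) = 629.9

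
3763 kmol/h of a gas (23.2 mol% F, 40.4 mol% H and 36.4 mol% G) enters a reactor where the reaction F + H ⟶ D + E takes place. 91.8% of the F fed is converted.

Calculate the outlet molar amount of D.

801 kmol/h

F reacted = 0.918 × 873 = 801.4 kmol/h; ν_F = −1, so ξ = 801.4/1 = 801.4 kmol/h.
Outlet amounts (n = n₀ + ν ξ):
  F: 873 − 1(801.4) = 71.59
  H: 1520 − 1(801.4) = 718.8
  D: 0 + 1(801.4) = 801.4
  E: 0 + 1(801.4) = 801.4
  G: 1370 (inert)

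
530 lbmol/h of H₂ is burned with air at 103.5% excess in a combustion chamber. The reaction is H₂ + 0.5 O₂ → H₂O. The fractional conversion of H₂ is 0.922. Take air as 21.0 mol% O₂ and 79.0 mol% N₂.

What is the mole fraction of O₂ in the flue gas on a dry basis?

Stoichiometric O₂ = 0.5 × 530 = 265 lbmol/h; O₂ fed = 265 × 2.035 = 539.3 lbmol/h.
N₂ fed = 539.3 × 79/21 = 2029 lbmol/h.
Fuel reacted = 0.922 × 530 → ξ = 488.7 lbmol/h.
Outlet (n = n₀ + ν ξ):
  H₂: 530 − 1(488.7) = 41.34
  O₂: 539.3 − 0.5(488.7) = 294.9
  N₂: 2029 (inert)
  H₂O: 0 + 1(488.7) = 488.7
Dry total = 2365 lbmol/h; y_O₂ (dry) = 294.9 / 2365 = 0.1247.

0.125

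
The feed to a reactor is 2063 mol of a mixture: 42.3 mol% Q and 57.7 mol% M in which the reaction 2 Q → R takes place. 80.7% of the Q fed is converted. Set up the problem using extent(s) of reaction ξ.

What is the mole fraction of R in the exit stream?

0.206

Q reacted = 0.807 × 872.6 = 704.2 mol; ν_Q = −2, so ξ = 704.2/2 = 352.1 mol.
Outlet amounts (n = n₀ + ν ξ):
  Q: 872.6 − 2(352.1) = 168.4
  R: 0 + 1(352.1) = 352.1
  M: 1190 (inert)
Total out = 1711 mol; y_R = 352.1 / 1711 = 0.2058.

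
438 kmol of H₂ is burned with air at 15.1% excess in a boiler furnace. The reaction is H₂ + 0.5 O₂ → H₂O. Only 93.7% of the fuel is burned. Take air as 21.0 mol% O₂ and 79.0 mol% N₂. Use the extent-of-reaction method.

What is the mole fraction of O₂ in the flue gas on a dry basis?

0.0458

Stoichiometric O₂ = 0.5 × 438 = 219 kmol; O₂ fed = 219 × 1.151 = 252.1 kmol.
N₂ fed = 252.1 × 79/21 = 948.3 kmol.
Fuel reacted = 0.937 × 438 → ξ = 410.4 kmol.
Outlet (n = n₀ + ν ξ):
  H₂: 438 − 1(410.4) = 27.59
  O₂: 252.1 − 0.5(410.4) = 46.87
  N₂: 948.3 (inert)
  H₂O: 0 + 1(410.4) = 410.4
Dry total = 1023 kmol; y_O₂ (dry) = 46.87 / 1023 = 0.04582.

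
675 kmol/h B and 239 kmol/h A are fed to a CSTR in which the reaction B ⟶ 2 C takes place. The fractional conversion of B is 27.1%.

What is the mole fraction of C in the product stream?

B reacted = 0.271 × 675 = 182.9 kmol/h; ν_B = −1, so ξ = 182.9/1 = 182.9 kmol/h.
Outlet amounts (n = n₀ + ν ξ):
  B: 675 − 1(182.9) = 492.1
  C: 0 + 2(182.9) = 365.9
  A: 239 (inert)
Total out = 1097 kmol/h; y_C = 365.9 / 1097 = 0.3335.

0.334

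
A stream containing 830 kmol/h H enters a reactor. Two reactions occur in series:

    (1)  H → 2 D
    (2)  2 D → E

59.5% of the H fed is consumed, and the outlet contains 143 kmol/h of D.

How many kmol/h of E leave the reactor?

422 kmol/h

Conversion of H: H consumed = 1ξ₁ = 0.595 × 830 → ξ₁ = 493.8 kmol/h.
D balance: n_D = 0 + 2ξ₁ − 2ξ₂ = 143 → ξ₂ = (2·493.8 − 143)/2 = 422.3 kmol/h.
Outlet amounts (n = n₀ + Σ ν·ξ):
  H: 830 − 1(493.8) = 336.2
  D: 0 + 2(493.8) − 2(422.3) = 143
  E: 0 + 1(422.3) = 422.3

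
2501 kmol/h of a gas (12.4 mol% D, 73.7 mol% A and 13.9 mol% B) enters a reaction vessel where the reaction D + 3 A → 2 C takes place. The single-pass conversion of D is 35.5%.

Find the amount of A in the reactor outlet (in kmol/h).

D reacted = 0.355 × 310.1 = 110.1 kmol/h; ν_D = −1, so ξ = 110.1/1 = 110.1 kmol/h.
Outlet amounts (n = n₀ + ν ξ):
  D: 310.1 − 1(110.1) = 200
  A: 1843 − 3(110.1) = 1513
  C: 0 + 2(110.1) = 220.2
  B: 347.6 (inert)

1510 kmol/h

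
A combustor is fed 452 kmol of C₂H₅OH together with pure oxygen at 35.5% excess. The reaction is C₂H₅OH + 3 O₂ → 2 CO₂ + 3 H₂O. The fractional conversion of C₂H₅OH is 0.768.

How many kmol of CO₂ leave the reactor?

694 kmol

Stoichiometric O₂ = 3 × 452 = 1356 kmol; O₂ fed = 1356 × 1.355 = 1837 kmol.
Fuel reacted = 0.768 × 452 → ξ = 347.1 kmol.
Outlet (n = n₀ + ν ξ):
  C₂H₅OH: 452 − 1(347.1) = 104.9
  O₂: 1837 − 3(347.1) = 796
  CO₂: 0 + 2(347.1) = 694.3
  H₂O: 0 + 3(347.1) = 1041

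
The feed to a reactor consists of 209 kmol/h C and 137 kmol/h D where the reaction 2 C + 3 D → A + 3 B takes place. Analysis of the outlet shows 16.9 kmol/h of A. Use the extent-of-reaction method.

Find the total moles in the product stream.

For A: n = n₀ + 1ξ → 16.9 = 0 + 1ξ, giving ξ = 16.9 kmol/h.
Outlet amounts (n = n₀ + ν ξ):
  C: 209 − 2(16.9) = 175.2
  D: 137 − 3(16.9) = 86.3
  A: 0 + 1(16.9) = 16.9
  B: 0 + 3(16.9) = 50.7
Total out = 175.2 + 86.3 + 16.9 + 50.7 = 329.1 kmol/h.

329 kmol/h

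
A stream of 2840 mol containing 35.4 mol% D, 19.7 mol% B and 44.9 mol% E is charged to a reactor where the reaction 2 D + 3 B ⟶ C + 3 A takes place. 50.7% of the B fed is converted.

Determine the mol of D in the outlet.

B reacted = 0.507 × 559.5 = 283.7 mol; ν_B = −3, so ξ = 283.7/3 = 94.55 mol.
Outlet amounts (n = n₀ + ν ξ):
  D: 1005 − 2(94.55) = 816.3
  B: 559.5 − 3(94.55) = 275.8
  C: 0 + 1(94.55) = 94.55
  A: 0 + 3(94.55) = 283.7
  E: 1275 (inert)

816 mol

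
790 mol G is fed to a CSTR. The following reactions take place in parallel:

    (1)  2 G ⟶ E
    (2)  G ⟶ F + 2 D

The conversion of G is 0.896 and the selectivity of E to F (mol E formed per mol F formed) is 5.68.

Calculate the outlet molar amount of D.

Conversion of G: G consumed = 0.896 × 790 = 707.8 mol = 2ξ₁ + 1ξ₂.
Selectivity: 1ξ₁ / (1ξ₂) = 5.68 → ξ₁ = 5.68 ξ₂.
Substitute: (2·5.68 + 1) ξ₂ = 707.8 → ξ₂ = 57.27 mol, ξ₁ = 325.3 mol.
Outlet amounts (n = n₀ + Σ ν·ξ):
  G: 790 − 2(325.3) − 1(57.27) = 82.16
  E: 0 + 1(325.3) = 325.3
  F: 0 + 1(57.27) = 57.27
  D: 0 + 2(57.27) = 114.5

115 mol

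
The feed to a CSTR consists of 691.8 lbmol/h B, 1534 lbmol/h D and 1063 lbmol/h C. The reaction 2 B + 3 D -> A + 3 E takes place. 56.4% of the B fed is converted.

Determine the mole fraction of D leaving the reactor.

B reacted = 0.564 × 691.8 = 390.2 lbmol/h; ν_B = −2, so ξ = 390.2/2 = 195.1 lbmol/h.
Outlet amounts (n = n₀ + ν ξ):
  B: 691.8 − 2(195.1) = 301.6
  D: 1534 − 3(195.1) = 948.7
  A: 0 + 1(195.1) = 195.1
  E: 0 + 3(195.1) = 585.3
  C: 1063 (inert)
Total out = 3094 lbmol/h; y_D = 948.7 / 3094 = 0.3067.

0.307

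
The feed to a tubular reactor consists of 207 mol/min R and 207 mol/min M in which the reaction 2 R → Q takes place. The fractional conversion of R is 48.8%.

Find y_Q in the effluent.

0.139

R reacted = 0.488 × 207 = 101 mol/min; ν_R = −2, so ξ = 101/2 = 50.51 mol/min.
Outlet amounts (n = n₀ + ν ξ):
  R: 207 − 2(50.51) = 106
  Q: 0 + 1(50.51) = 50.51
  M: 207 (inert)
Total out = 363.5 mol/min; y_Q = 50.51 / 363.5 = 0.139.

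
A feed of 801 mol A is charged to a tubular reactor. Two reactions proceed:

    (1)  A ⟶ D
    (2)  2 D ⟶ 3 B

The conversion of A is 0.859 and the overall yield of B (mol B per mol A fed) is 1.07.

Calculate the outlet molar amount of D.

Conversion of A: A consumed = 1ξ₁ = 0.859 × 801 → ξ₁ = 688.1 mol.
Yield of B: 3ξ₂ / 801 = 1.07 → ξ₂ = 285.7 mol.
Outlet amounts (n = n₀ + Σ ν·ξ):
  A: 801 − 1(688.1) = 112.9
  D: 0 + 1(688.1) − 2(285.7) = 116.7
  B: 0 + 3(285.7) = 857.1

117 mol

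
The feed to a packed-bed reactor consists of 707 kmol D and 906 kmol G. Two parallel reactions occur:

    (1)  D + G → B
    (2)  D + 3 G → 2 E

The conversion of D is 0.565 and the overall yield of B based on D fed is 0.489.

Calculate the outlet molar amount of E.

Yield of B: 1ξ₁ / 707 = 0.489 → ξ₁ = 345.7 kmol.
Conversion of D: 1ξ₁ + 1ξ₂ = 0.565 × 707 = 399.5 → ξ₂ = 53.73 kmol.
Outlet amounts (n = n₀ + Σ ν·ξ):
  D: 707 − 1(345.7) − 1(53.73) = 307.5
  G: 906 − 1(345.7) − 3(53.73) = 399.1
  B: 0 + 1(345.7) = 345.7
  E: 0 + 2(53.73) = 107.5

107 kmol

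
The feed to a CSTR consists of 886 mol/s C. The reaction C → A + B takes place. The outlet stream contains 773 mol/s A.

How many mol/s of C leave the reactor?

113 mol/s

For A: n = n₀ + 1ξ → 773 = 0 + 1ξ, giving ξ = 773 mol/s.
Outlet amounts (n = n₀ + ν ξ):
  C: 886 − 1(773) = 113
  A: 0 + 1(773) = 773
  B: 0 + 1(773) = 773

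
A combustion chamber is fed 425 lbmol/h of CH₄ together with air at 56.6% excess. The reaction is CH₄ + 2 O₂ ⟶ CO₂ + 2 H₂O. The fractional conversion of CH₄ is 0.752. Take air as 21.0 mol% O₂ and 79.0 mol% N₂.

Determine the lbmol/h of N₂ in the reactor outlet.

5010 lbmol/h

Stoichiometric O₂ = 2 × 425 = 850 lbmol/h; O₂ fed = 850 × 1.566 = 1331 lbmol/h.
N₂ fed = 1331 × 79/21 = 5007 lbmol/h.
Fuel reacted = 0.752 × 425 → ξ = 319.6 lbmol/h.
Outlet (n = n₀ + ν ξ):
  CH₄: 425 − 1(319.6) = 105.4
  O₂: 1331 − 2(319.6) = 691.9
  N₂: 5007 (inert)
  CO₂: 0 + 1(319.6) = 319.6
  H₂O: 0 + 2(319.6) = 639.2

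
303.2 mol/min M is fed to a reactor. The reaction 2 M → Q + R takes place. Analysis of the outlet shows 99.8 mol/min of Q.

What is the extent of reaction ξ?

For Q: n = n₀ + 1ξ → 99.8 = 0 + 1ξ, giving ξ = 99.8 mol/min.
Outlet amounts (n = n₀ + ν ξ):
  M: 303.2 − 2(99.8) = 103.6
  Q: 0 + 1(99.8) = 99.8
  R: 0 + 1(99.8) = 99.8

ξ = 99.8 mol/min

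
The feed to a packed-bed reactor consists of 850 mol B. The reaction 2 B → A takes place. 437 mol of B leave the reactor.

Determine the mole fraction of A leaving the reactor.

For B: n = n₀ − 2ξ → 437 = 850 − 2ξ, giving ξ = 206.5 mol.
Outlet amounts (n = n₀ + ν ξ):
  B: 850 − 2(206.5) = 437
  A: 0 + 1(206.5) = 206.5
Total out = 643.5 mol; y_A = 206.5 / 643.5 = 0.3209.

0.321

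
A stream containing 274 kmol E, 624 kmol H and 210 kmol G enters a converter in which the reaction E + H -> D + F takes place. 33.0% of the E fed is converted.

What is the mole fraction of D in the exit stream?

0.0816

E reacted = 0.33 × 274 = 90.42 kmol; ν_E = −1, so ξ = 90.42/1 = 90.42 kmol.
Outlet amounts (n = n₀ + ν ξ):
  E: 274 − 1(90.42) = 183.6
  H: 624 − 1(90.42) = 533.6
  D: 0 + 1(90.42) = 90.42
  F: 0 + 1(90.42) = 90.42
  G: 210 (inert)
Total out = 1108 kmol; y_D = 90.42 / 1108 = 0.08161.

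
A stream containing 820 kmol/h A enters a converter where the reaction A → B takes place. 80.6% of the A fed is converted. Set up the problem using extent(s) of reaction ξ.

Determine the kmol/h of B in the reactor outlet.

A reacted = 0.806 × 820 = 660.9 kmol/h; ν_A = −1, so ξ = 660.9/1 = 660.9 kmol/h.
Outlet amounts (n = n₀ + ν ξ):
  A: 820 − 1(660.9) = 159.1
  B: 0 + 1(660.9) = 660.9

661 kmol/h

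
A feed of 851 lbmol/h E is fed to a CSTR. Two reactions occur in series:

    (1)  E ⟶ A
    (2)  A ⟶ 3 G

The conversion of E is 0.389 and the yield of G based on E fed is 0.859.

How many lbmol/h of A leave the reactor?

87.4 lbmol/h

Conversion of E: E consumed = 1ξ₁ = 0.389 × 851 → ξ₁ = 331 lbmol/h.
Yield of G: 3ξ₂ / 851 = 0.859 → ξ₂ = 243.7 lbmol/h.
Outlet amounts (n = n₀ + Σ ν·ξ):
  E: 851 − 1(331) = 520
  A: 0 + 1(331) − 1(243.7) = 87.37
  G: 0 + 3(243.7) = 731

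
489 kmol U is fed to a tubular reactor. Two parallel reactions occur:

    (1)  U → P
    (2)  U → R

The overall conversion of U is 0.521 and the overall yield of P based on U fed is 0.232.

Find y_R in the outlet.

Yield of P: 1ξ₁ / 489 = 0.232 → ξ₁ = 113.4 kmol.
Conversion of U: 1ξ₁ + 1ξ₂ = 0.521 × 489 = 254.8 → ξ₂ = 141.3 kmol.
Outlet amounts (n = n₀ + Σ ν·ξ):
  U: 489 − 1(113.4) − 1(141.3) = 234.2
  P: 0 + 1(113.4) = 113.4
  R: 0 + 1(141.3) = 141.3
Total out = 489 kmol; y_R = 141.3 / 489 = 0.289.

0.289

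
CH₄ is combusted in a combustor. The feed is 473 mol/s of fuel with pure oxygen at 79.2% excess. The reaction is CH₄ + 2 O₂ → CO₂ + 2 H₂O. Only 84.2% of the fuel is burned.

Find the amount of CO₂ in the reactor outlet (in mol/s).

Stoichiometric O₂ = 2 × 473 = 946 mol/s; O₂ fed = 946 × 1.792 = 1695 mol/s.
Fuel reacted = 0.842 × 473 → ξ = 398.3 mol/s.
Outlet (n = n₀ + ν ξ):
  CH₄: 473 − 1(398.3) = 74.73
  O₂: 1695 − 2(398.3) = 898.7
  CO₂: 0 + 1(398.3) = 398.3
  H₂O: 0 + 2(398.3) = 796.5

398 mol/s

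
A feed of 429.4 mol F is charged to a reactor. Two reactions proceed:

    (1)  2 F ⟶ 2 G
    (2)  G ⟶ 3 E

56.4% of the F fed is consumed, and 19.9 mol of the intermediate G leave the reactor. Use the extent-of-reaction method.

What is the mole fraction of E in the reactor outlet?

Conversion of F: F consumed = 2ξ₁ = 0.564 × 429.4 → ξ₁ = 121.1 mol.
G balance: n_G = 0 + 2ξ₁ − 1ξ₂ = 19.9 → ξ₂ = (2·121.1 − 19.9)/1 = 222.3 mol.
Outlet amounts (n = n₀ + Σ ν·ξ):
  F: 429.4 − 2(121.1) = 187.2
  G: 0 + 2(121.1) − 1(222.3) = 19.9
  E: 0 + 3(222.3) = 666.8
Total out = 874 mol; y_E = 666.8 / 874 = 0.763.

0.763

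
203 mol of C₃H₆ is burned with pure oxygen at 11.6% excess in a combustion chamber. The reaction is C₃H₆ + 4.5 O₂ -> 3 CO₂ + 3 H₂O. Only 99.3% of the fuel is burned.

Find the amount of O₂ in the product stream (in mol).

Stoichiometric O₂ = 4.5 × 203 = 913.5 mol; O₂ fed = 913.5 × 1.116 = 1019 mol.
Fuel reacted = 0.993 × 203 → ξ = 201.6 mol.
Outlet (n = n₀ + ν ξ):
  C₃H₆: 203 − 1(201.6) = 1.421
  O₂: 1019 − 4.5(201.6) = 112.4
  CO₂: 0 + 3(201.6) = 604.7
  H₂O: 0 + 3(201.6) = 604.7

112 mol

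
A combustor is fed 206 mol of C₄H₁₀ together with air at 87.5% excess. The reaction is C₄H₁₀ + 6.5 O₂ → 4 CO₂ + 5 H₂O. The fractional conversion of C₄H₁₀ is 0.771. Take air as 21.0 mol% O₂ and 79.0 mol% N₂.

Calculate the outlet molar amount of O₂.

1480 mol

Stoichiometric O₂ = 6.5 × 206 = 1339 mol; O₂ fed = 1339 × 1.875 = 2511 mol.
N₂ fed = 2511 × 79/21 = 9445 mol.
Fuel reacted = 0.771 × 206 → ξ = 158.8 mol.
Outlet (n = n₀ + ν ξ):
  C₄H₁₀: 206 − 1(158.8) = 47.17
  O₂: 2511 − 6.5(158.8) = 1478
  N₂: 9445 (inert)
  CO₂: 0 + 4(158.8) = 635.3
  H₂O: 0 + 5(158.8) = 794.1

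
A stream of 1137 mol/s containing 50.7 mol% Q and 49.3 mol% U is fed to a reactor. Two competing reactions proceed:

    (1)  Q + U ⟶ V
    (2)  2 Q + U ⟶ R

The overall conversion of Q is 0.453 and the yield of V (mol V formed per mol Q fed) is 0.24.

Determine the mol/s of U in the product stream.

361 mol/s

Yield of V: 1ξ₁ / 576.5 = 0.24 → ξ₁ = 138.4 mol/s.
Conversion of Q: 1ξ₁ + 2ξ₂ = 0.453 × 576.5 = 261.1 → ξ₂ = 61.39 mol/s.
Outlet amounts (n = n₀ + Σ ν·ξ):
  Q: 576.5 − 1(138.4) − 2(61.39) = 315.3
  U: 560.5 − 1(138.4) − 1(61.39) = 360.8
  V: 0 + 1(138.4) = 138.4
  R: 0 + 1(61.39) = 61.39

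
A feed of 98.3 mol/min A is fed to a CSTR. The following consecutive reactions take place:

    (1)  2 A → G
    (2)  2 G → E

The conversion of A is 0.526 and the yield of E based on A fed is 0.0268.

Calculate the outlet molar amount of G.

Conversion of A: A consumed = 2ξ₁ = 0.526 × 98.3 → ξ₁ = 25.85 mol/min.
Yield of E: 1ξ₂ / 98.3 = 0.0268 → ξ₂ = 2.634 mol/min.
Outlet amounts (n = n₀ + Σ ν·ξ):
  A: 98.3 − 2(25.85) = 46.59
  G: 0 + 1(25.85) − 2(2.634) = 20.58
  E: 0 + 1(2.634) = 2.634

20.6 mol/min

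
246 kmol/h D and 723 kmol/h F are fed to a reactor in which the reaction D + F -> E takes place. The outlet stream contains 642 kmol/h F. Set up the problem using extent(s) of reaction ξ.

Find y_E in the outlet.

For F: n = n₀ − 1ξ → 642 = 723 − 1ξ, giving ξ = 81 kmol/h.
Outlet amounts (n = n₀ + ν ξ):
  D: 246 − 1(81) = 165
  F: 723 − 1(81) = 642
  E: 0 + 1(81) = 81
Total out = 888 kmol/h; y_E = 81 / 888 = 0.09122.

0.0912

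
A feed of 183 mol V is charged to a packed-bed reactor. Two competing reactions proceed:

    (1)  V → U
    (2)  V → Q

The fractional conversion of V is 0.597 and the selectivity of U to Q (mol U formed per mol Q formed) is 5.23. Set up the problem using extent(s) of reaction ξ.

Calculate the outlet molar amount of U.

Conversion of V: V consumed = 0.597 × 183 = 109.3 mol = 1ξ₁ + 1ξ₂.
Selectivity: 1ξ₁ / (1ξ₂) = 5.23 → ξ₁ = 5.23 ξ₂.
Substitute: (1·5.23 + 1) ξ₂ = 109.3 → ξ₂ = 17.54 mol, ξ₁ = 91.71 mol.
Outlet amounts (n = n₀ + Σ ν·ξ):
  V: 183 − 1(91.71) − 1(17.54) = 73.75
  U: 0 + 1(91.71) = 91.71
  Q: 0 + 1(17.54) = 17.54

91.7 mol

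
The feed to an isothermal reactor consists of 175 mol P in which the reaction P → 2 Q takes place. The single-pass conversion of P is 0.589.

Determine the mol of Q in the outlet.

P reacted = 0.589 × 175 = 103.1 mol; ν_P = −1, so ξ = 103.1/1 = 103.1 mol.
Outlet amounts (n = n₀ + ν ξ):
  P: 175 − 1(103.1) = 71.93
  Q: 0 + 2(103.1) = 206.1

206 mol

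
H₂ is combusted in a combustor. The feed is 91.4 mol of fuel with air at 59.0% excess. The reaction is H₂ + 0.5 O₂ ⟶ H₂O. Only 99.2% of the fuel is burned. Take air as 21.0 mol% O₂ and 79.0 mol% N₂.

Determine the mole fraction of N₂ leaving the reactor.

0.697

Stoichiometric O₂ = 0.5 × 91.4 = 45.7 mol; O₂ fed = 45.7 × 1.590 = 72.66 mol.
N₂ fed = 72.66 × 79/21 = 273.4 mol.
Fuel reacted = 0.992 × 91.4 → ξ = 90.67 mol.
Outlet (n = n₀ + ν ξ):
  H₂: 91.4 − 1(90.67) = 0.7312
  O₂: 72.66 − 0.5(90.67) = 27.33
  N₂: 273.4 (inert)
  H₂O: 0 + 1(90.67) = 90.67
Total out = 392.1 mol; y_N₂ = 273.4 / 392.1 = 0.6972.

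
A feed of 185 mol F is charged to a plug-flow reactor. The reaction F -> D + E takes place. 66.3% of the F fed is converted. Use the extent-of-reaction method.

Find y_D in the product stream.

F reacted = 0.663 × 185 = 122.7 mol; ν_F = −1, so ξ = 122.7/1 = 122.7 mol.
Outlet amounts (n = n₀ + ν ξ):
  F: 185 − 1(122.7) = 62.34
  D: 0 + 1(122.7) = 122.7
  E: 0 + 1(122.7) = 122.7
Total out = 307.7 mol; y_D = 122.7 / 307.7 = 0.3987.

0.399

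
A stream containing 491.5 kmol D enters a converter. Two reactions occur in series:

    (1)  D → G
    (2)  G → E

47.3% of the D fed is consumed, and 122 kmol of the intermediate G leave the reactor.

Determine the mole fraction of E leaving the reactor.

Conversion of D: D consumed = 1ξ₁ = 0.473 × 491.5 → ξ₁ = 232.5 kmol.
G balance: n_G = 0 + 1ξ₁ − 1ξ₂ = 122 → ξ₂ = (1·232.5 − 122)/1 = 110.5 kmol.
Outlet amounts (n = n₀ + Σ ν·ξ):
  D: 491.5 − 1(232.5) = 259
  G: 0 + 1(232.5) − 1(110.5) = 122
  E: 0 + 1(110.5) = 110.5
Total out = 491.5 kmol; y_E = 110.5 / 491.5 = 0.2248.

0.225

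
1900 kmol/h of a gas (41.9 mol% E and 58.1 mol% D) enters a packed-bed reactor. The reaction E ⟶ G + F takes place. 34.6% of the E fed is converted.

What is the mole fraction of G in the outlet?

0.127

E reacted = 0.346 × 796.1 = 275.5 kmol/h; ν_E = −1, so ξ = 275.5/1 = 275.5 kmol/h.
Outlet amounts (n = n₀ + ν ξ):
  E: 796.1 − 1(275.5) = 520.6
  G: 0 + 1(275.5) = 275.5
  F: 0 + 1(275.5) = 275.5
  D: 1104 (inert)
Total out = 2175 kmol/h; y_G = 275.5 / 2175 = 0.1266.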